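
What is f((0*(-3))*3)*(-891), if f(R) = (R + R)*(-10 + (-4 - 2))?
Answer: 0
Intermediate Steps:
f(R) = -32*R (f(R) = (2*R)*(-10 - 6) = (2*R)*(-16) = -32*R)
f((0*(-3))*3)*(-891) = -32*0*(-3)*3*(-891) = -0*3*(-891) = -32*0*(-891) = 0*(-891) = 0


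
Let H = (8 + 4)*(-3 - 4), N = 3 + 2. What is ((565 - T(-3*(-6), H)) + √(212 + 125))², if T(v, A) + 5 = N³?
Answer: (445 + √337)² ≈ 2.1470e+5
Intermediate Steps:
N = 5
H = -84 (H = 12*(-7) = -84)
T(v, A) = 120 (T(v, A) = -5 + 5³ = -5 + 125 = 120)
((565 - T(-3*(-6), H)) + √(212 + 125))² = ((565 - 1*120) + √(212 + 125))² = ((565 - 120) + √337)² = (445 + √337)²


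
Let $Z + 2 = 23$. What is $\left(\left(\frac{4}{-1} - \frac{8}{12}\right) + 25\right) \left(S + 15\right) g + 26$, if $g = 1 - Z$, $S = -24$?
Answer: $3686$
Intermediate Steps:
$Z = 21$ ($Z = -2 + 23 = 21$)
$g = -20$ ($g = 1 - 21 = -20$)
$\left(\left(\frac{4}{-1} - \frac{8}{12}\right) + 25\right) \left(S + 15\right) g + 26 = \left(\left(\frac{4}{-1} - \frac{8}{12}\right) + 25\right) \left(-24 + 15\right) \left(-20\right) + 26 = \left(\left(4 \left(-1\right) - \frac{2}{3}\right) + 25\right) \left(-9\right) \left(-20\right) + 26 = \left(\left(-4 - \frac{2}{3}\right) + 25\right) \left(-9\right) \left(-20\right) + 26 = \left(- \frac{14}{3} + 25\right) \left(-9\right) \left(-20\right) + 26 = \frac{61}{3} \left(-9\right) \left(-20\right) + 26 = \left(-183\right) \left(-20\right) + 26 = 3660 + 26 = 3686$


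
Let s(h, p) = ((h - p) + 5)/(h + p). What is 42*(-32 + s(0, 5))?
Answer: -1344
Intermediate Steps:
s(h, p) = (5 + h - p)/(h + p)
42*(-32 + s(0, 5)) = 42*(-32 + (5 + 0 - 1*5)/(0 + 5)) = 42*(-32 + (5 + 0 - 5)/5) = 42*(-32 + (⅕)*0) = 42*(-32 + 0) = 42*(-32) = -1344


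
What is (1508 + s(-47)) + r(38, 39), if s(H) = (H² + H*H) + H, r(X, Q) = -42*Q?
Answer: 4241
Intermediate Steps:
s(H) = H + 2*H² (s(H) = (H² + H²) + H = 2*H² + H = H + 2*H²)
(1508 + s(-47)) + r(38, 39) = (1508 - 47*(1 + 2*(-47))) - 42*39 = (1508 - 47*(1 - 94)) - 1638 = (1508 - 47*(-93)) - 1638 = (1508 + 4371) - 1638 = 5879 - 1638 = 4241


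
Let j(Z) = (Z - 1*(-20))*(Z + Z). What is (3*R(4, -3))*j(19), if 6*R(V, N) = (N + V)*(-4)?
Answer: -2964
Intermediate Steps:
R(V, N) = -2*N/3 - 2*V/3 (R(V, N) = ((N + V)*(-4))/6 = (-4*N - 4*V)/6 = -2*N/3 - 2*V/3)
j(Z) = 2*Z*(20 + Z) (j(Z) = (Z + 20)*(2*Z) = (20 + Z)*(2*Z) = 2*Z*(20 + Z))
(3*R(4, -3))*j(19) = (3*(-⅔*(-3) - ⅔*4))*(2*19*(20 + 19)) = (3*(2 - 8/3))*(2*19*39) = (3*(-⅔))*1482 = -2*1482 = -2964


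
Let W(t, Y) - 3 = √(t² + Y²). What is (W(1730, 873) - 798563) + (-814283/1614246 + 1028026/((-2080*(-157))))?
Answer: -105239513015795921/131787043440 + √3755029 ≈ -7.9662e+5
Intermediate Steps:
W(t, Y) = 3 + √(Y² + t²) (W(t, Y) = 3 + √(t² + Y²) = 3 + √(Y² + t²))
(W(1730, 873) - 798563) + (-814283/1614246 + 1028026/((-2080*(-157)))) = ((3 + √(873² + 1730²)) - 798563) + (-814283/1614246 + 1028026/((-2080*(-157)))) = ((3 + √(762129 + 2992900)) - 798563) + (-814283*1/1614246 + 1028026/326560) = ((3 + √3755029) - 798563) + (-814283/1614246 + 1028026*(1/326560)) = (-798560 + √3755029) + (-814283/1614246 + 514013/163280) = (-798560 + √3755029) + 348393650479/131787043440 = -105239513015795921/131787043440 + √3755029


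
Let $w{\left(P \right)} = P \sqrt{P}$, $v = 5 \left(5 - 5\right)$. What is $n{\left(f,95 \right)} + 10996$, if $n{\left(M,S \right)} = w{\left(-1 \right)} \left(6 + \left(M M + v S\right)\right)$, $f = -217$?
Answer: $10996 - 47095 i \approx 10996.0 - 47095.0 i$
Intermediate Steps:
$v = 0$ ($v = 5 \cdot 0 = 0$)
$w{\left(P \right)} = P^{\frac{3}{2}}$
$n{\left(M,S \right)} = - i \left(6 + M^{2}\right)$ ($n{\left(M,S \right)} = \left(-1\right)^{\frac{3}{2}} \left(6 + \left(M M + 0 S\right)\right) = - i \left(6 + \left(M^{2} + 0\right)\right) = - i \left(6 + M^{2}\right)$)
$n{\left(f,95 \right)} + 10996 = i \left(-6 - \left(-217\right)^{2}\right) + 10996 = i \left(-6 - 47089\right) + 10996 = i \left(-47095\right) + 10996 = - 47095 i + 10996 = 10996 - 47095 i$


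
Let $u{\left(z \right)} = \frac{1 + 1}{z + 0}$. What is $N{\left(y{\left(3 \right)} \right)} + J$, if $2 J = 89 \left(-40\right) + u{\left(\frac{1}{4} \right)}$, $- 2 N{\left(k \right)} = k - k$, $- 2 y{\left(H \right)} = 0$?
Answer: $-1776$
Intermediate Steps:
$y{\left(H \right)} = 0$ ($y{\left(H \right)} = \left(- \frac{1}{2}\right) 0 = 0$)
$u{\left(z \right)} = \frac{2}{z}$
$N{\left(k \right)} = 0$ ($N{\left(k \right)} = - \frac{k - k}{2} = \left(- \frac{1}{2}\right) 0 = 0$)
$J = -1776$ ($J = \frac{89 \left(-40\right) + \frac{2}{\frac{1}{4}}}{2} = \frac{-3560 + 2 \frac{1}{\frac{1}{4}}}{2} = \frac{-3560 + 2 \cdot 4}{2} = \frac{-3560 + 8}{2} = \frac{1}{2} \left(-3552\right) = -1776$)
$N{\left(y{\left(3 \right)} \right)} + J = 0 - 1776 = -1776$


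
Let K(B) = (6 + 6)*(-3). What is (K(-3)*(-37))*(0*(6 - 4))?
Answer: 0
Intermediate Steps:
K(B) = -36 (K(B) = 12*(-3) = -36)
(K(-3)*(-37))*(0*(6 - 4)) = (-36*(-37))*(0*(6 - 4)) = 1332*(0*2) = 1332*0 = 0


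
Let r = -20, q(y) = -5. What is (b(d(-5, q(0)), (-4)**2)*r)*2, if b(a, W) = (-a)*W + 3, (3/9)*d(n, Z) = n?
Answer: -9720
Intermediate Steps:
d(n, Z) = 3*n
b(a, W) = 3 - W*a (b(a, W) = -W*a + 3 = 3 - W*a)
(b(d(-5, q(0)), (-4)**2)*r)*2 = ((3 - 1*(-4)**2*3*(-5))*(-20))*2 = ((3 - 1*16*(-15))*(-20))*2 = ((3 + 240)*(-20))*2 = (243*(-20))*2 = -4860*2 = -9720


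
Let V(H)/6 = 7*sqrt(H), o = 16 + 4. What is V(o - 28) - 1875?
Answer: -1875 + 84*I*sqrt(2) ≈ -1875.0 + 118.79*I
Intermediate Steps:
o = 20
V(H) = 42*sqrt(H) (V(H) = 6*(7*sqrt(H)) = 42*sqrt(H))
V(o - 28) - 1875 = 42*sqrt(20 - 28) - 1875 = 42*sqrt(-8) - 1875 = 42*(2*I*sqrt(2)) - 1875 = 84*I*sqrt(2) - 1875 = -1875 + 84*I*sqrt(2)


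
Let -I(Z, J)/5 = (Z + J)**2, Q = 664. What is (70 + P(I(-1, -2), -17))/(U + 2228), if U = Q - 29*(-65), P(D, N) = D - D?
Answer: 70/4777 ≈ 0.014654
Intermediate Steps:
I(Z, J) = -5*(J + Z)**2 (I(Z, J) = -5*(Z + J)**2 = -5*(J + Z)**2)
P(D, N) = 0
U = 2549 (U = 664 - 29*(-65) = 664 + 1885 = 2549)
(70 + P(I(-1, -2), -17))/(U + 2228) = (70 + 0)/(2549 + 2228) = 70/4777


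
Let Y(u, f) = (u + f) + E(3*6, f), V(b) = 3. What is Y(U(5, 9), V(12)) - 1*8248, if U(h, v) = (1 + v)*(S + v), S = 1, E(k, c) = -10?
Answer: -8155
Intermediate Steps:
U(h, v) = (1 + v)**2 (U(h, v) = (1 + v)*(1 + v) = (1 + v)**2)
Y(u, f) = -10 + f + u (Y(u, f) = (u + f) - 10 = (f + u) - 10 = -10 + f + u)
Y(U(5, 9), V(12)) - 1*8248 = (-10 + 3 + (1 + 9**2 + 2*9)) - 1*8248 = (-10 + 3 + (1 + 81 + 18)) - 8248 = (-10 + 3 + 100) - 8248 = 93 - 8248 = -8155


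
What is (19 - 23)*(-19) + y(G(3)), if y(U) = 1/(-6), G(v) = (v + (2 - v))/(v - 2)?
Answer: 455/6 ≈ 75.833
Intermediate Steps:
G(v) = 2/(-2 + v)
y(U) = -⅙
(19 - 23)*(-19) + y(G(3)) = (19 - 23)*(-19) - ⅙ = -4*(-19) - ⅙ = 76 - ⅙ = 455/6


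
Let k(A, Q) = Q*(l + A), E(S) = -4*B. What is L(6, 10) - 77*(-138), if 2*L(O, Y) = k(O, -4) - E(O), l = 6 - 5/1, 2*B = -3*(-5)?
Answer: 10627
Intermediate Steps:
B = 15/2 (B = (-3*(-5))/2 = (½)*15 = 15/2 ≈ 7.5000)
l = 1 (l = 6 - 5*1 = 6 - 5 = 1)
E(S) = -30 (E(S) = -4*15/2 = -30)
k(A, Q) = Q*(1 + A)
L(O, Y) = 13 - 2*O (L(O, Y) = (-4*(1 + O) - 1*(-30))/2 = ((-4 - 4*O) + 30)/2 = (26 - 4*O)/2 = 13 - 2*O)
L(6, 10) - 77*(-138) = (13 - 2*6) - 77*(-138) = (13 - 12) + 10626 = 1 + 10626 = 10627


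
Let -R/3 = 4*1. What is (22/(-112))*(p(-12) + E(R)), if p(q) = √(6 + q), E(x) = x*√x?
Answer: 11*I*(-√6 + 24*√3)/56 ≈ 7.6842*I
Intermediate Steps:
R = -12 ≈ -12.000
E(x) = x^(3/2)
(22/(-112))*(p(-12) + E(R)) = (22/(-112))*(√(6 - 12) + (-12)^(3/2)) = (22*(-1/112))*(√(-6) - 24*I*√3) = -11*(I*√6 - 24*I*√3)/56 = -11*I*√6/56 + 33*I*√3/7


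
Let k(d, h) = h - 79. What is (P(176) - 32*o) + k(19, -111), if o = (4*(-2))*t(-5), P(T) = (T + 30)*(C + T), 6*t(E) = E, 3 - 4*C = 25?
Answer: 104159/3 ≈ 34720.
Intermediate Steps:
C = -11/2 (C = 3/4 - 1/4*25 = 3/4 - 25/4 = -11/2 ≈ -5.5000)
t(E) = E/6
P(T) = (30 + T)*(-11/2 + T) (P(T) = (T + 30)*(-11/2 + T) = (30 + T)*(-11/2 + T))
o = 20/3 (o = (4*(-2))*((1/6)*(-5)) = -8*(-5/6) = 20/3 ≈ 6.6667)
k(d, h) = -79 + h
(P(176) - 32*o) + k(19, -111) = ((-165 + 176**2 + (49/2)*176) - 32*20/3) + (-79 - 111) = ((-165 + 30976 + 4312) - 640/3) - 190 = (35123 - 640/3) - 190 = 104729/3 - 190 = 104159/3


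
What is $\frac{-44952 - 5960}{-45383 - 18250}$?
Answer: $\frac{50912}{63633} \approx 0.80009$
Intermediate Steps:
$\frac{-44952 - 5960}{-45383 - 18250} = \frac{-44952 - 5960}{-63633} = \left(-50912\right) \left(- \frac{1}{63633}\right) = \frac{50912}{63633}$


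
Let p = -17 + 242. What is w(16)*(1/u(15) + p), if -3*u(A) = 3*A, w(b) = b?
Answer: 53984/15 ≈ 3598.9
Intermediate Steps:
u(A) = -A
p = 225
w(16)*(1/u(15) + p) = 16*(1/(-1*15) + 225) = 16*(1/(-15) + 225) = 16*(-1/15 + 225) = 16*(3374/15) = 53984/15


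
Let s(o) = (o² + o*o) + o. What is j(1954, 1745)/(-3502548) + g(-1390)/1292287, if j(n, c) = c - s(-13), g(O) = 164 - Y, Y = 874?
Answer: -1080464155/1131574311819 ≈ -0.00095483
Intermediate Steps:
s(o) = o + 2*o² (s(o) = (o² + o²) + o = 2*o² + o = o + 2*o²)
g(O) = -710 (g(O) = 164 - 1*874 = 164 - 874 = -710)
j(n, c) = -325 + c (j(n, c) = c - (-13)*(1 + 2*(-13)) = c - (-13)*(1 - 26) = c - (-13)*(-25) = c - 1*325 = c - 325 = -325 + c)
j(1954, 1745)/(-3502548) + g(-1390)/1292287 = (-325 + 1745)/(-3502548) - 710/1292287 = 1420*(-1/3502548) - 710*1/1292287 = -355/875637 - 710/1292287 = -1080464155/1131574311819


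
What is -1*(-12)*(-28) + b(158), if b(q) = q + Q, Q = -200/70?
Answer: -1266/7 ≈ -180.86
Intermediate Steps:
Q = -20/7 (Q = -200*1/70 = -20/7 ≈ -2.8571)
b(q) = -20/7 + q (b(q) = q - 20/7 = -20/7 + q)
-1*(-12)*(-28) + b(158) = -1*(-12)*(-28) + (-20/7 + 158) = 12*(-28) + 1086/7 = -336 + 1086/7 = -1266/7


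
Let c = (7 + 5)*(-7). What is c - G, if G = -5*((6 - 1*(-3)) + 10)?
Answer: 11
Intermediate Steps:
c = -84 (c = 12*(-7) = -84)
G = -95 (G = -5*((6 + 3) + 10) = -5*(9 + 10) = -5*19 = -95)
c - G = -84 - 1*(-95) = -84 + 95 = 11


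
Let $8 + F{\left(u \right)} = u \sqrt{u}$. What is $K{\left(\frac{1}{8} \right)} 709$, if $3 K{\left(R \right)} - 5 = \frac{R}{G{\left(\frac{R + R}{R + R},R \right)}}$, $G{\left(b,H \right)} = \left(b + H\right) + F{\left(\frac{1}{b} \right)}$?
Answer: $\frac{55302}{47} \approx 1176.6$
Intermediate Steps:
$F{\left(u \right)} = -8 + u^{\frac{3}{2}}$ ($F{\left(u \right)} = -8 + u \sqrt{u} = -8 + u^{\frac{3}{2}}$)
$G{\left(b,H \right)} = -8 + H + b + \left(\frac{1}{b}\right)^{\frac{3}{2}}$ ($G{\left(b,H \right)} = \left(b + H\right) + \left(-8 + \left(\frac{1}{b}\right)^{\frac{3}{2}}\right) = \left(H + b\right) + \left(-8 + \left(\frac{1}{b}\right)^{\frac{3}{2}}\right) = -8 + H + b + \left(\frac{1}{b}\right)^{\frac{3}{2}}$)
$K{\left(R \right)} = \frac{5}{3} + \frac{R}{3 \left(-6 + R\right)}$ ($K{\left(R \right)} = \frac{5}{3} + \frac{R \frac{1}{-8 + R + \frac{R + R}{R + R} + \left(\frac{1}{\left(R + R\right) \frac{1}{R + R}}\right)^{\frac{3}{2}}}}{3} = \frac{5}{3} + \frac{R \frac{1}{-8 + R + \frac{2 R}{2 R} + \left(\frac{1}{2 R \frac{1}{2 R}}\right)^{\frac{3}{2}}}}{3} = \frac{5}{3} + \frac{R \frac{1}{-8 + R + 2 R \frac{1}{2 R} + \left(\frac{1}{2 R \frac{1}{2 R}}\right)^{\frac{3}{2}}}}{3} = \frac{5}{3} + \frac{R \frac{1}{-8 + R + 1 + \left(1^{-1}\right)^{\frac{3}{2}}}}{3} = \frac{5}{3} + \frac{R \frac{1}{-8 + R + 1 + 1^{\frac{3}{2}}}}{3} = \frac{5}{3} + \frac{R \frac{1}{-8 + R + 1 + 1}}{3} = \frac{5}{3} + \frac{R \frac{1}{-6 + R}}{3} = \frac{5}{3} + \frac{R}{3 \left(-6 + R\right)}$)
$K{\left(\frac{1}{8} \right)} 709 = \frac{2 \left(-5 + \frac{1}{8}\right)}{-6 + \frac{1}{8}} \cdot 709 = 2 \frac{1}{- \frac{47}{8}} \left(- \frac{39}{8}\right) 709 = 2 \left(- \frac{8}{47}\right) \left(- \frac{39}{8}\right) 709 = \frac{78}{47} \cdot 709 = \frac{55302}{47}$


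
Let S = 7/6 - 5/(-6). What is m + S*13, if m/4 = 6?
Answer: 50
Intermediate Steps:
m = 24 (m = 4*6 = 24)
S = 2 (S = 7*(⅙) - 5*(-⅙) = 7/6 + ⅚ = 2)
m + S*13 = 24 + 2*13 = 24 + 26 = 50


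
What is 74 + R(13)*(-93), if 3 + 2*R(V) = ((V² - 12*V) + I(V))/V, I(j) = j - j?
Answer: 167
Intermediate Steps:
I(j) = 0
R(V) = -3/2 + (V² - 12*V)/(2*V) (R(V) = -3/2 + (((V² - 12*V) + 0)/V)/2 = -3/2 + ((V² - 12*V)/V)/2 = -3/2 + (V² - 12*V)/(2*V))
74 + R(13)*(-93) = 74 + (-15/2 + (½)*13)*(-93) = 74 + (-15/2 + 13/2)*(-93) = 74 - 1*(-93) = 74 + 93 = 167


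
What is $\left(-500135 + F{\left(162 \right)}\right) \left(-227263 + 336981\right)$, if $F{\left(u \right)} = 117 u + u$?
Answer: $-52776442642$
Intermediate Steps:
$F{\left(u \right)} = 118 u$
$\left(-500135 + F{\left(162 \right)}\right) \left(-227263 + 336981\right) = \left(-500135 + 118 \cdot 162\right) \left(-227263 + 336981\right) = \left(-500135 + 19116\right) 109718 = \left(-481019\right) 109718 = -52776442642$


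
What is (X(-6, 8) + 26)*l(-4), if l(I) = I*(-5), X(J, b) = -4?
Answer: 440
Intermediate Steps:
l(I) = -5*I
(X(-6, 8) + 26)*l(-4) = (-4 + 26)*(-5*(-4)) = 22*20 = 440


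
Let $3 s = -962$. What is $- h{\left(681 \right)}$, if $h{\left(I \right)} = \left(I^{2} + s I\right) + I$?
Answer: $-246068$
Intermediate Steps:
$s = - \frac{962}{3}$ ($s = \frac{1}{3} \left(-962\right) = - \frac{962}{3} \approx -320.67$)
$h{\left(I \right)} = I^{2} - \frac{959 I}{3}$ ($h{\left(I \right)} = \left(I^{2} - \frac{962 I}{3}\right) + I = I^{2} - \frac{959 I}{3}$)
$- h{\left(681 \right)} = - \frac{681 \left(-959 + 3 \cdot 681\right)}{3} = - \frac{681 \left(-959 + 2043\right)}{3} = - \frac{681 \cdot 1084}{3} = \left(-1\right) 246068 = -246068$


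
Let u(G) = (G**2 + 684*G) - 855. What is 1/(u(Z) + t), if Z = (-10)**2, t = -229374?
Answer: -1/151829 ≈ -6.5864e-6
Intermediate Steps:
Z = 100
u(G) = -855 + G**2 + 684*G
1/(u(Z) + t) = 1/((-855 + 100**2 + 684*100) - 229374) = 1/((-855 + 10000 + 68400) - 229374) = 1/(77545 - 229374) = 1/(-151829) = -1/151829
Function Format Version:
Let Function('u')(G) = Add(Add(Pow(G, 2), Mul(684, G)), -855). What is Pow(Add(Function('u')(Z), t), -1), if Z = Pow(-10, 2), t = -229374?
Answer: Rational(-1, 151829) ≈ -6.5864e-6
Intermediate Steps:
Z = 100
Function('u')(G) = Add(-855, Pow(G, 2), Mul(684, G))
Pow(Add(Function('u')(Z), t), -1) = Pow(Add(Add(-855, Pow(100, 2), Mul(684, 100)), -229374), -1) = Pow(Add(Add(-855, 10000, 68400), -229374), -1) = Pow(Add(77545, -229374), -1) = Pow(-151829, -1) = Rational(-1, 151829)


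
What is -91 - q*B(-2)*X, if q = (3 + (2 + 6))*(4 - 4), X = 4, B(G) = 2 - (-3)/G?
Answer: -91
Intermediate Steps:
B(G) = 2 + 3/G
q = 0 (q = (3 + 8)*0 = 11*0 = 0)
-91 - q*B(-2)*X = -91 - 0*(2 + 3/(-2))*4 = -91 - 0*(2 + 3*(-½))*4 = -91 - 0*(2 - 3/2)*4 = -91 - 0*(½)*4 = -91 - 0*4 = -91 - 1*0 = -91 + 0 = -91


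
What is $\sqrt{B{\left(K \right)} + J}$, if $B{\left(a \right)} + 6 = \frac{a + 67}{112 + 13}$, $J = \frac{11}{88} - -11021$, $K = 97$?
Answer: $\frac{\sqrt{110164370}}{100} \approx 104.96$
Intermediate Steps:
$J = \frac{88169}{8}$ ($J = 11 \cdot \frac{1}{88} + 11021 = \frac{1}{8} + 11021 = \frac{88169}{8} \approx 11021.0$)
$B{\left(a \right)} = - \frac{683}{125} + \frac{a}{125}$ ($B{\left(a \right)} = -6 + \frac{a + 67}{112 + 13} = -6 + \frac{67 + a}{125} = -6 + \left(67 + a\right) \frac{1}{125} = -6 + \left(\frac{67}{125} + \frac{a}{125}\right) = - \frac{683}{125} + \frac{a}{125}$)
$\sqrt{B{\left(K \right)} + J} = \sqrt{\left(- \frac{683}{125} + \frac{1}{125} \cdot 97\right) + \frac{88169}{8}} = \sqrt{\left(- \frac{683}{125} + \frac{97}{125}\right) + \frac{88169}{8}} = \sqrt{- \frac{586}{125} + \frac{88169}{8}} = \sqrt{\frac{11016437}{1000}} = \frac{\sqrt{110164370}}{100}$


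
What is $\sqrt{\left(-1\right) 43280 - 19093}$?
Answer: $i \sqrt{62373} \approx 249.75 i$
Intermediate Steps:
$\sqrt{\left(-1\right) 43280 - 19093} = \sqrt{-43280 - 19093} = \sqrt{-62373} = i \sqrt{62373}$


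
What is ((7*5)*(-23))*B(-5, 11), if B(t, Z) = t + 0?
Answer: 4025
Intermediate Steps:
B(t, Z) = t
((7*5)*(-23))*B(-5, 11) = ((7*5)*(-23))*(-5) = (35*(-23))*(-5) = -805*(-5) = 4025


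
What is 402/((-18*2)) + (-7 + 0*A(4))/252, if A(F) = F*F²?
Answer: -403/36 ≈ -11.194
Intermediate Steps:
A(F) = F³
402/((-18*2)) + (-7 + 0*A(4))/252 = 402/((-18*2)) + (-7 + 0*4³)/252 = 402/(-36) + (-7 + 0*64)*(1/252) = 402*(-1/36) + (-7 + 0)*(1/252) = -67/6 - 7*1/252 = -67/6 - 1/36 = -403/36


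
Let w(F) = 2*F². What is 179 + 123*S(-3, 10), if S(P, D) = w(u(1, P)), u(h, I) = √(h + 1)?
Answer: 671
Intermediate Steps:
u(h, I) = √(1 + h)
S(P, D) = 4 (S(P, D) = 2*(√(1 + 1))² = 2*(√2)² = 2*2 = 4)
179 + 123*S(-3, 10) = 179 + 123*4 = 179 + 492 = 671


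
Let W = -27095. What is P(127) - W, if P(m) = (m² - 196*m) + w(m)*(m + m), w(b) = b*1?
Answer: 50590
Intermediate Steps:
w(b) = b
P(m) = -196*m + 3*m² (P(m) = (m² - 196*m) + m*(m + m) = (m² - 196*m) + m*(2*m) = (m² - 196*m) + 2*m² = -196*m + 3*m²)
P(127) - W = 127*(-196 + 3*127) - 1*(-27095) = 127*(-196 + 381) + 27095 = 127*185 + 27095 = 23495 + 27095 = 50590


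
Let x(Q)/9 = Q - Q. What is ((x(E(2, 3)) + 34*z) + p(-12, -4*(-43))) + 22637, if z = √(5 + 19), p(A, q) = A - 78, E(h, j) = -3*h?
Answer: 22547 + 68*√6 ≈ 22714.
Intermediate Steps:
p(A, q) = -78 + A
x(Q) = 0 (x(Q) = 9*(Q - Q) = 9*0 = 0)
z = 2*√6 (z = √24 = 2*√6 ≈ 4.8990)
((x(E(2, 3)) + 34*z) + p(-12, -4*(-43))) + 22637 = ((0 + 34*(2*√6)) + (-78 - 12)) + 22637 = ((0 + 68*√6) - 90) + 22637 = (68*√6 - 90) + 22637 = (-90 + 68*√6) + 22637 = 22547 + 68*√6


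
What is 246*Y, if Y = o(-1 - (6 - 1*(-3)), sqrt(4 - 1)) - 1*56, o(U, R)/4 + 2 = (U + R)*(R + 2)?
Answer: -32472 - 7872*sqrt(3) ≈ -46107.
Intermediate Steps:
o(U, R) = -8 + 4*(2 + R)*(R + U) (o(U, R) = -8 + 4*((U + R)*(R + 2)) = -8 + 4*((R + U)*(2 + R)) = -8 + 4*((2 + R)*(R + U)) = -8 + 4*(2 + R)*(R + U))
Y = -132 - 32*sqrt(3) (Y = (-8 + 4*(sqrt(4 - 1))**2 + 8*sqrt(4 - 1) + 8*(-1 - (6 - 1*(-3))) + 4*sqrt(4 - 1)*(-1 - (6 - 1*(-3)))) - 1*56 = (-8 + 4*(sqrt(3))**2 + 8*sqrt(3) + 8*(-1 - (6 + 3)) + 4*sqrt(3)*(-1 - (6 + 3))) - 56 = (-8 + 4*3 + 8*sqrt(3) + 8*(-1 - 1*9) + 4*sqrt(3)*(-1 - 1*9)) - 56 = (-8 + 12 + 8*sqrt(3) + 8*(-1 - 9) + 4*sqrt(3)*(-1 - 9)) - 56 = (-8 + 12 + 8*sqrt(3) + 8*(-10) + 4*sqrt(3)*(-10)) - 56 = (-8 + 12 + 8*sqrt(3) - 80 - 40*sqrt(3)) - 56 = (-76 - 32*sqrt(3)) - 56 = -132 - 32*sqrt(3) ≈ -187.43)
246*Y = 246*(-132 - 32*sqrt(3)) = -32472 - 7872*sqrt(3)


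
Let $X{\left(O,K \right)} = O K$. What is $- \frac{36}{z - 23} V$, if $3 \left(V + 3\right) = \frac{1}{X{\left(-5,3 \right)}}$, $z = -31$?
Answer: $- \frac{272}{135} \approx -2.0148$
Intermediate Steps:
$X{\left(O,K \right)} = K O$
$V = - \frac{136}{45}$ ($V = -3 + \frac{1}{3 \cdot 3 \left(-5\right)} = -3 + \frac{1}{3 \left(-15\right)} = -3 + \frac{1}{3} \left(- \frac{1}{15}\right) = -3 - \frac{1}{45} = - \frac{136}{45} \approx -3.0222$)
$- \frac{36}{z - 23} V = - \frac{36}{-31 - 23} \left(- \frac{136}{45}\right) = - \frac{36}{-54} \left(- \frac{136}{45}\right) = \left(-36\right) \left(- \frac{1}{54}\right) \left(- \frac{136}{45}\right) = \frac{2}{3} \left(- \frac{136}{45}\right) = - \frac{272}{135}$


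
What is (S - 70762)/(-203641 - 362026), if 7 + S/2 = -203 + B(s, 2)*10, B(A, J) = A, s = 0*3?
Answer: 71182/565667 ≈ 0.12584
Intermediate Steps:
s = 0
S = -420 (S = -14 + 2*(-203 + 0*10) = -14 + 2*(-203 + 0) = -14 + 2*(-203) = -14 - 406 = -420)
(S - 70762)/(-203641 - 362026) = (-420 - 70762)/(-203641 - 362026) = -71182/(-565667) = -71182*(-1/565667) = 71182/565667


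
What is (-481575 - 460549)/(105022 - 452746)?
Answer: 317/117 ≈ 2.7094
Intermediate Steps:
(-481575 - 460549)/(105022 - 452746) = -942124/(-347724) = -942124*(-1/347724) = 317/117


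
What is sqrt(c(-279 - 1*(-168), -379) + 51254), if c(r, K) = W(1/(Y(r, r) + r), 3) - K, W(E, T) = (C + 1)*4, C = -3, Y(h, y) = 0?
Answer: 5*sqrt(2065) ≈ 227.21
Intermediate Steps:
W(E, T) = -8 (W(E, T) = (-3 + 1)*4 = -2*4 = -8)
c(r, K) = -8 - K
sqrt(c(-279 - 1*(-168), -379) + 51254) = sqrt((-8 - 1*(-379)) + 51254) = sqrt((-8 + 379) + 51254) = sqrt(371 + 51254) = sqrt(51625) = 5*sqrt(2065)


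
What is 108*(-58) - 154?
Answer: -6418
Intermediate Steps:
108*(-58) - 154 = -6264 - 154 = -6418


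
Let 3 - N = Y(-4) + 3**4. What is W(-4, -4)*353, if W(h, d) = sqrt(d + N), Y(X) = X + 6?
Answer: 706*I*sqrt(21) ≈ 3235.3*I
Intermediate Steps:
Y(X) = 6 + X
N = -80 (N = 3 - ((6 - 4) + 3**4) = 3 - (2 + 81) = 3 - 1*83 = 3 - 83 = -80)
W(h, d) = sqrt(-80 + d) (W(h, d) = sqrt(d - 80) = sqrt(-80 + d))
W(-4, -4)*353 = sqrt(-80 - 4)*353 = sqrt(-84)*353 = (2*I*sqrt(21))*353 = 706*I*sqrt(21)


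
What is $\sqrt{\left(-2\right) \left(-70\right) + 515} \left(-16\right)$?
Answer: $- 16 \sqrt{655} \approx -409.49$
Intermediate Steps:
$\sqrt{\left(-2\right) \left(-70\right) + 515} \left(-16\right) = \sqrt{140 + 515} \left(-16\right) = \sqrt{655} \left(-16\right) = - 16 \sqrt{655}$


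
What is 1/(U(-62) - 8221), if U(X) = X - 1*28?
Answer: -1/8311 ≈ -0.00012032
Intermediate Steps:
U(X) = -28 + X (U(X) = X - 28 = -28 + X)
1/(U(-62) - 8221) = 1/((-28 - 62) - 8221) = 1/(-90 - 8221) = 1/(-8311) = -1/8311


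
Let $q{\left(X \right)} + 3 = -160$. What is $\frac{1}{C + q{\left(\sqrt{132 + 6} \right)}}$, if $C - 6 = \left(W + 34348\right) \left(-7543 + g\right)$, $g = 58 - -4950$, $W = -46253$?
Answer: $\frac{1}{30179018} \approx 3.3136 \cdot 10^{-8}$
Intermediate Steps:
$g = 5008$ ($g = 58 + 4950 = 5008$)
$q{\left(X \right)} = -163$ ($q{\left(X \right)} = -3 - 160 = -163$)
$C = 30179181$ ($C = 6 + \left(-46253 + 34348\right) \left(-7543 + 5008\right) = 6 - -30179175 = 6 + 30179175 = 30179181$)
$\frac{1}{C + q{\left(\sqrt{132 + 6} \right)}} = \frac{1}{30179181 - 163} = \frac{1}{30179018}$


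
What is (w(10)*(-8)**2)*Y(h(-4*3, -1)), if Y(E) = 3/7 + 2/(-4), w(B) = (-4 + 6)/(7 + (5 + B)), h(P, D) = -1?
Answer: -32/77 ≈ -0.41558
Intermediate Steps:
w(B) = 2/(12 + B)
Y(E) = -1/14 (Y(E) = 3*(1/7) + 2*(-1/4) = 3/7 - 1/2 = -1/14)
(w(10)*(-8)**2)*Y(h(-4*3, -1)) = ((2/(12 + 10))*(-8)**2)*(-1/14) = ((2/22)*64)*(-1/14) = ((2*(1/22))*64)*(-1/14) = ((1/11)*64)*(-1/14) = (64/11)*(-1/14) = -32/77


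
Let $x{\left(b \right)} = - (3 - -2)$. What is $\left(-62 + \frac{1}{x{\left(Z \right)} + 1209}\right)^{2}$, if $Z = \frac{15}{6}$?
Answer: $\frac{5572174609}{1449616} \approx 3843.9$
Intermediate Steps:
$Z = \frac{5}{2}$ ($Z = 15 \cdot \frac{1}{6} = \frac{5}{2} \approx 2.5$)
$x{\left(b \right)} = -5$ ($x{\left(b \right)} = - (3 + 2) = \left(-1\right) 5 = -5$)
$\left(-62 + \frac{1}{x{\left(Z \right)} + 1209}\right)^{2} = \left(-62 + \frac{1}{-5 + 1209}\right)^{2} = \left(-62 + \frac{1}{1204}\right)^{2} = \left(- \frac{74647}{1204}\right)^{2} = \frac{5572174609}{1449616}$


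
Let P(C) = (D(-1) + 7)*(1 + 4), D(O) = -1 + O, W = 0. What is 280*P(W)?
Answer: 7000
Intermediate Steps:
P(C) = 25 (P(C) = ((-1 - 1) + 7)*(1 + 4) = (-2 + 7)*5 = 5*5 = 25)
280*P(W) = 280*25 = 7000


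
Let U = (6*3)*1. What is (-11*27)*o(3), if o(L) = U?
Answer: -5346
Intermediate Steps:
U = 18 (U = 18*1 = 18)
o(L) = 18
(-11*27)*o(3) = -11*27*18 = -297*18 = -5346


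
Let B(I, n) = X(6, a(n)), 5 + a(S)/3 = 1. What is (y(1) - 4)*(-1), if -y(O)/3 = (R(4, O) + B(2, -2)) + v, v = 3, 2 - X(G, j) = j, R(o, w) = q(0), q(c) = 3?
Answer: 64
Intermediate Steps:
a(S) = -12 (a(S) = -15 + 3*1 = -15 + 3 = -12)
R(o, w) = 3
X(G, j) = 2 - j
B(I, n) = 14 (B(I, n) = 2 - 1*(-12) = 2 + 12 = 14)
y(O) = -60 (y(O) = -3*((3 + 14) + 3) = -3*(17 + 3) = -3*20 = -60)
(y(1) - 4)*(-1) = (-60 - 4)*(-1) = -64*(-1) = 64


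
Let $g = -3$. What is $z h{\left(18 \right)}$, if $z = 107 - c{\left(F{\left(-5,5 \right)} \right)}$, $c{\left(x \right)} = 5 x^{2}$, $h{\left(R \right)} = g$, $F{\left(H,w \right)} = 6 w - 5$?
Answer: $9054$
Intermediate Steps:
$F{\left(H,w \right)} = -5 + 6 w$
$h{\left(R \right)} = -3$
$z = -3018$ ($z = 107 - 5 \left(-5 + 6 \cdot 5\right)^{2} = 107 - 5 \left(-5 + 30\right)^{2} = 107 - 5 \cdot 25^{2} = 107 - 5 \cdot 625 = 107 - 3125 = -3018$)
$z h{\left(18 \right)} = \left(-3018\right) \left(-3\right) = 9054$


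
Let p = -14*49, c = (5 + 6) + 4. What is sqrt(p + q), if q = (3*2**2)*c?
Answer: I*sqrt(506) ≈ 22.494*I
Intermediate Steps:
c = 15 (c = 11 + 4 = 15)
q = 180 (q = (3*2**2)*15 = (3*4)*15 = 12*15 = 180)
p = -686
sqrt(p + q) = sqrt(-686 + 180) = sqrt(-506) = I*sqrt(506)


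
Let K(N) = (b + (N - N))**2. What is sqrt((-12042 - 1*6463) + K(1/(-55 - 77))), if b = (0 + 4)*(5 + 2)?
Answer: 3*I*sqrt(1969) ≈ 133.12*I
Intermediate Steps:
b = 28 (b = 4*7 = 28)
K(N) = 784 (K(N) = (28 + (N - N))**2 = (28 + 0)**2 = 28**2 = 784)
sqrt((-12042 - 1*6463) + K(1/(-55 - 77))) = sqrt((-12042 - 1*6463) + 784) = sqrt((-12042 - 6463) + 784) = sqrt(-18505 + 784) = sqrt(-17721) = 3*I*sqrt(1969)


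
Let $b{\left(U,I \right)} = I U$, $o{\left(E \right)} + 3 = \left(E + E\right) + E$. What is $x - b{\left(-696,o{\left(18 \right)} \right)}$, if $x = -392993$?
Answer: $-357497$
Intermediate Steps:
$o{\left(E \right)} = -3 + 3 E$ ($o{\left(E \right)} = -3 + \left(\left(E + E\right) + E\right) = -3 + \left(2 E + E\right) = -3 + 3 E$)
$x - b{\left(-696,o{\left(18 \right)} \right)} = -392993 - \left(-3 + 3 \cdot 18\right) \left(-696\right) = -392993 - \left(-3 + 54\right) \left(-696\right) = -392993 - 51 \left(-696\right) = -392993 - -35496 = -392993 + 35496 = -357497$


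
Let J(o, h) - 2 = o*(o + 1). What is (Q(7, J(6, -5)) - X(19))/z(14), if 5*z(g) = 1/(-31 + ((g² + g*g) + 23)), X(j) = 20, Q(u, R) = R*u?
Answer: 552960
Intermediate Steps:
J(o, h) = 2 + o*(1 + o) (J(o, h) = 2 + o*(o + 1) = 2 + o*(1 + o))
z(g) = 1/(5*(-8 + 2*g²)) (z(g) = 1/(5*(-31 + ((g² + g*g) + 23))) = 1/(5*(-31 + ((g² + g²) + 23))) = 1/(5*(-31 + (2*g² + 23))) = 1/(5*(-31 + (23 + 2*g²))) = 1/(5*(-8 + 2*g²)))
(Q(7, J(6, -5)) - X(19))/z(14) = ((2 + 6 + 6²)*7 - 1*20)/((1/(10*(-4 + 14²)))) = ((2 + 6 + 36)*7 - 20)/((1/(10*(-4 + 196)))) = (44*7 - 20)/(((⅒)/192)) = (308 - 20)/(((⅒)*(1/192))) = 288/(1/1920) = 288*1920 = 552960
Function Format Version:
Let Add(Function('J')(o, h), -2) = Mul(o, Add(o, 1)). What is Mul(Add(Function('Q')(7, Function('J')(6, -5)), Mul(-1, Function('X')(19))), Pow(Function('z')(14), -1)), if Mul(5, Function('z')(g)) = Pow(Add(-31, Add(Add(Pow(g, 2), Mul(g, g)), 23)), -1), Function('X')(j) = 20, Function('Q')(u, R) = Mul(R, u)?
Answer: 552960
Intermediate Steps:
Function('J')(o, h) = Add(2, Mul(o, Add(1, o))) (Function('J')(o, h) = Add(2, Mul(o, Add(o, 1))) = Add(2, Mul(o, Add(1, o))))
Function('z')(g) = Mul(Rational(1, 5), Pow(Add(-8, Mul(2, Pow(g, 2))), -1)) (Function('z')(g) = Mul(Rational(1, 5), Pow(Add(-31, Add(Add(Pow(g, 2), Mul(g, g)), 23)), -1)) = Mul(Rational(1, 5), Pow(Add(-31, Add(Add(Pow(g, 2), Pow(g, 2)), 23)), -1)) = Mul(Rational(1, 5), Pow(Add(-31, Add(Mul(2, Pow(g, 2)), 23)), -1)) = Mul(Rational(1, 5), Pow(Add(-31, Add(23, Mul(2, Pow(g, 2)))), -1)) = Mul(Rational(1, 5), Pow(Add(-8, Mul(2, Pow(g, 2))), -1)))
Mul(Add(Function('Q')(7, Function('J')(6, -5)), Mul(-1, Function('X')(19))), Pow(Function('z')(14), -1)) = Mul(Add(Mul(Add(2, 6, Pow(6, 2)), 7), Mul(-1, 20)), Pow(Mul(Rational(1, 10), Pow(Add(-4, Pow(14, 2)), -1)), -1)) = Mul(Add(Mul(Add(2, 6, 36), 7), -20), Pow(Mul(Rational(1, 10), Pow(Add(-4, 196), -1)), -1)) = Mul(Add(Mul(44, 7), -20), Pow(Mul(Rational(1, 10), Pow(192, -1)), -1)) = Mul(Add(308, -20), Pow(Mul(Rational(1, 10), Rational(1, 192)), -1)) = Mul(288, Pow(Rational(1, 1920), -1)) = Mul(288, 1920) = 552960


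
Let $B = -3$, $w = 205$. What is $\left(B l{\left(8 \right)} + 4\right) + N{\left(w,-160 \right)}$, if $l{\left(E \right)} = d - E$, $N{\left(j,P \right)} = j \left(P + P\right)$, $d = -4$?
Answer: $-65560$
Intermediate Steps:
$N{\left(j,P \right)} = 2 P j$ ($N{\left(j,P \right)} = j 2 P = 2 P j$)
$l{\left(E \right)} = -4 - E$
$\left(B l{\left(8 \right)} + 4\right) + N{\left(w,-160 \right)} = \left(- 3 \left(-4 - 8\right) + 4\right) + 2 \left(-160\right) 205 = \left(- 3 \left(-4 - 8\right) + 4\right) - 65600 = \left(\left(-3\right) \left(-12\right) + 4\right) - 65600 = \left(36 + 4\right) - 65600 = 40 - 65600 = -65560$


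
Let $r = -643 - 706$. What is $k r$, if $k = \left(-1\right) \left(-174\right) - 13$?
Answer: $-217189$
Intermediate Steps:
$r = -1349$
$k = 161$ ($k = 174 - 13 = 161$)
$k r = 161 \left(-1349\right) = -217189$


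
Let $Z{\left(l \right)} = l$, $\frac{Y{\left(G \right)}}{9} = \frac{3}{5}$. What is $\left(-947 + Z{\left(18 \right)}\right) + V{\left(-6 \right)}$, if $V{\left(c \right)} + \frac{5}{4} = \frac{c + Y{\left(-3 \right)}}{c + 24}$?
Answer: $- \frac{55817}{60} \approx -930.28$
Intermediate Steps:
$Y{\left(G \right)} = \frac{27}{5}$ ($Y{\left(G \right)} = 9 \cdot \frac{3}{5} = \frac{27}{5}$)
$V{\left(c \right)} = - \frac{5}{4} + \frac{\frac{27}{5} + c}{24 + c}$ ($V{\left(c \right)} = - \frac{5}{4} + \frac{c + \frac{27}{5}}{c + 24} = - \frac{5}{4} + \frac{\frac{27}{5} + c}{24 + c}$)
$\left(-947 + Z{\left(18 \right)}\right) + V{\left(-6 \right)} = \left(-947 + 18\right) + \frac{-492 - -30}{20 \left(24 - 6\right)} = -929 + \frac{-492 + 30}{20 \cdot 18} = -929 + \frac{1}{20} \cdot \frac{1}{18} \left(-462\right) = -929 - \frac{77}{60} = - \frac{55817}{60}$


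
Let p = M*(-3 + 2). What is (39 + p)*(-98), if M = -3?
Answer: -4116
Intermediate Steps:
p = 3 (p = -3*(-3 + 2) = -3*(-1) = 3)
(39 + p)*(-98) = (39 + 3)*(-98) = 42*(-98) = -4116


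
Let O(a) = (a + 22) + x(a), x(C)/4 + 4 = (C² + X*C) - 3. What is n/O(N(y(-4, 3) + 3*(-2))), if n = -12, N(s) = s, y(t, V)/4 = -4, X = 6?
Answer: -1/115 ≈ -0.0086956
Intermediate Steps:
y(t, V) = -16 (y(t, V) = 4*(-4) = -16)
x(C) = -28 + 4*C² + 24*C (x(C) = -16 + 4*((C² + 6*C) - 3) = -16 + 4*(-3 + C² + 6*C) = -16 + (-12 + 4*C² + 24*C) = -28 + 4*C² + 24*C)
O(a) = -6 + 4*a² + 25*a (O(a) = (a + 22) + (-28 + 4*a² + 24*a) = (22 + a) + (-28 + 4*a² + 24*a) = -6 + 4*a² + 25*a)
n/O(N(y(-4, 3) + 3*(-2))) = -12/(-6 + 4*(-16 + 3*(-2))² + 25*(-16 + 3*(-2))) = -12/(-6 + 4*(-16 - 6)² + 25*(-16 - 6)) = -12/(-6 + 4*(-22)² + 25*(-22)) = -12/(-6 + 4*484 - 550) = -12/(-6 + 1936 - 550) = -12/1380 = -12*1/1380 = -1/115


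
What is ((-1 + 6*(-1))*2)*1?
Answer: -14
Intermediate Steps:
((-1 + 6*(-1))*2)*1 = ((-1 - 6)*2)*1 = -7*2*1 = -14*1 = -14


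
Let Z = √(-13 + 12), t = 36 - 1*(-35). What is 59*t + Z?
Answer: 4189 + I ≈ 4189.0 + 1.0*I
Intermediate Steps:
t = 71 (t = 36 + 35 = 71)
Z = I (Z = √(-1) = I ≈ 1.0*I)
59*t + Z = 59*71 + I = 4189 + I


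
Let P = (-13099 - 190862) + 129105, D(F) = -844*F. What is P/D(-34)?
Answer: -9357/3587 ≈ -2.6086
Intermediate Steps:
P = -74856 (P = -203961 + 129105 = -74856)
P/D(-34) = -74856/((-844*(-34))) = -74856/28696 = -74856*1/28696 = -9357/3587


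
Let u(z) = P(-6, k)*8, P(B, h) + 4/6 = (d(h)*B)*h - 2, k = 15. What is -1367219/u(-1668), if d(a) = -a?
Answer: -4101657/32336 ≈ -126.84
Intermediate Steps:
P(B, h) = -8/3 - B*h**2 (P(B, h) = -2/3 + (((-h)*B)*h - 2) = -2/3 + ((-B*h)*h - 2) = -2/3 + (-B*h**2 - 2) = -2/3 + (-2 - B*h**2) = -8/3 - B*h**2)
u(z) = 32336/3 (u(z) = (-8/3 - 1*(-6)*15**2)*8 = (-8/3 - 1*(-6)*225)*8 = (-8/3 + 1350)*8 = (4042/3)*8 = 32336/3)
-1367219/u(-1668) = -1367219/32336/3 = -1367219*3/32336 = -4101657/32336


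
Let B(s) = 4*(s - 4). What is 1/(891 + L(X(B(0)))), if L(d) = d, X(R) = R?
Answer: 1/875 ≈ 0.0011429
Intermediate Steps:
B(s) = -16 + 4*s (B(s) = 4*(-4 + s) = -16 + 4*s)
1/(891 + L(X(B(0)))) = 1/(891 + (-16 + 4*0)) = 1/(891 + (-16 + 0)) = 1/(891 - 16) = 1/875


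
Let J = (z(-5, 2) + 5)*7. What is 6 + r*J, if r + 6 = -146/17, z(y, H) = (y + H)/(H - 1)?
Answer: -3370/17 ≈ -198.24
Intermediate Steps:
z(y, H) = (H + y)/(-1 + H)
r = -248/17 (r = -6 - 146/17 = -248/17 ≈ -14.588)
J = 14 (J = ((2 - 5)/(-1 + 2) + 5)*7 = (-3/1 + 5)*7 = (1*(-3) + 5)*7 = (-3 + 5)*7 = 2*7 = 14)
6 + r*J = 6 - 248/17*14 = 6 - 3472/17 = -3370/17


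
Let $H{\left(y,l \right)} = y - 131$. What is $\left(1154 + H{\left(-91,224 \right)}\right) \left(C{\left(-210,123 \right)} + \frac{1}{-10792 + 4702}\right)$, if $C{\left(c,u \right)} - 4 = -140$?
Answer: $- \frac{385960306}{3045} \approx -1.2675 \cdot 10^{5}$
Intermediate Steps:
$H{\left(y,l \right)} = -131 + y$
$C{\left(c,u \right)} = -136$ ($C{\left(c,u \right)} = 4 - 140 = -136$)
$\left(1154 + H{\left(-91,224 \right)}\right) \left(C{\left(-210,123 \right)} + \frac{1}{-10792 + 4702}\right) = \left(1154 - 222\right) \left(-136 + \frac{1}{-10792 + 4702}\right) = \left(1154 - 222\right) \left(-136 + \frac{1}{-6090}\right) = 932 \left(-136 - \frac{1}{6090}\right) = 932 \left(- \frac{828241}{6090}\right) = - \frac{385960306}{3045}$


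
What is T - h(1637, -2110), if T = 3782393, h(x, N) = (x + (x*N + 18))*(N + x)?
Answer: -1629209902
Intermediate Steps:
h(x, N) = (N + x)*(18 + x + N*x) (h(x, N) = (x + (N*x + 18))*(N + x) = (x + (18 + N*x))*(N + x) = (18 + x + N*x)*(N + x) = (N + x)*(18 + x + N*x))
T - h(1637, -2110) = 3782393 - (1637² + 18*(-2110) + 18*1637 - 2110*1637 - 2110*1637² + 1637*(-2110)²) = 3782393 - (2679769 - 37980 + 29466 - 3454070 - 2110*2679769 + 1637*4452100) = 3782393 - (2679769 - 37980 + 29466 - 3454070 - 5654312590 + 7288087700) = 3782393 - 1*1632992295 = 3782393 - 1632992295 = -1629209902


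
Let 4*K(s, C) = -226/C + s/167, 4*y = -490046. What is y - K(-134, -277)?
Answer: -11334519269/92518 ≈ -1.2251e+5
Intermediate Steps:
y = -245023/2 (y = (¼)*(-490046) = -245023/2 ≈ -1.2251e+5)
K(s, C) = -113/(2*C) + s/668 (K(s, C) = (-226/C + s/167)/4 = -113/(2*C) + s/668)
y - K(-134, -277) = -245023/2 - (-37742 - 277*(-134))/(668*(-277)) = -245023/2 - (-1)*(-37742 + 37118)/(668*277) = -245023/2 - (-1)*(-624)/(668*277) = -245023/2 - 1*156/46259 = -245023/2 - 156/46259 = -11334519269/92518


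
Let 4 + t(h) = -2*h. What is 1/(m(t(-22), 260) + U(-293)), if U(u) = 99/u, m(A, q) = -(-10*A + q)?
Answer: 293/40921 ≈ 0.0071601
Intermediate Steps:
t(h) = -4 - 2*h
m(A, q) = -q + 10*A (m(A, q) = -(q - 10*A) = -q + 10*A)
1/(m(t(-22), 260) + U(-293)) = 1/((-1*260 + 10*(-4 - 2*(-22))) + 99/(-293)) = 1/((-260 + 10*(-4 + 44)) + 99*(-1/293)) = 1/((-260 + 10*40) - 99/293) = 1/((-260 + 400) - 99/293) = 1/(140 - 99/293) = 1/(40921/293) = 293/40921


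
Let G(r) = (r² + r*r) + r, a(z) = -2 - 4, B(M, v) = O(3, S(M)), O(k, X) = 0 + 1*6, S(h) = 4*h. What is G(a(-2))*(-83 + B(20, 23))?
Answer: -5082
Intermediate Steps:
O(k, X) = 6 (O(k, X) = 0 + 6 = 6)
B(M, v) = 6
a(z) = -6
G(r) = r + 2*r² (G(r) = (r² + r²) + r = 2*r² + r = r + 2*r²)
G(a(-2))*(-83 + B(20, 23)) = (-6*(1 + 2*(-6)))*(-83 + 6) = -6*(1 - 12)*(-77) = -6*(-11)*(-77) = 66*(-77) = -5082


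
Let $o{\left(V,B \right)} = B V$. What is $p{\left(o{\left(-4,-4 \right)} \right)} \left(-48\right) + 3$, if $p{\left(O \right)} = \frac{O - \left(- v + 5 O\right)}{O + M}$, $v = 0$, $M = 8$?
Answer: $131$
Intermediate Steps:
$p{\left(O \right)} = - \frac{4 O}{8 + O}$ ($p{\left(O \right)} = \frac{O + \left(0 - 5 O\right)}{O + 8} = \frac{O - 5 O}{8 + O} = \frac{\left(-4\right) O}{8 + O} = - \frac{4 O}{8 + O}$)
$p{\left(o{\left(-4,-4 \right)} \right)} \left(-48\right) + 3 = - \frac{4 \left(\left(-4\right) \left(-4\right)\right)}{8 - -16} \left(-48\right) + 3 = \left(-4\right) 16 \frac{1}{8 + 16} \left(-48\right) + 3 = \left(-4\right) 16 \cdot \frac{1}{24} \left(-48\right) + 3 = \left(- \frac{8}{3}\right) \left(-48\right) + 3 = 128 + 3 = 131$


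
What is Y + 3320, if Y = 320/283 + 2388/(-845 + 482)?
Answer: 113500212/34243 ≈ 3314.6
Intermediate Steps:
Y = -186548/34243 (Y = 320*(1/283) + 2388/(-363) = 320/283 + 2388*(-1/363) = 320/283 - 796/121 = -186548/34243 ≈ -5.4478)
Y + 3320 = -186548/34243 + 3320 = 113500212/34243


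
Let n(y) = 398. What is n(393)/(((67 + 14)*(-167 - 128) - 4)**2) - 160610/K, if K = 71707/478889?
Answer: -43930576454039260904/40956327947107 ≈ -1.0726e+6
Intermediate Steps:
K = 71707/478889 (K = 71707*(1/478889) = 71707/478889 ≈ 0.14974)
n(393)/(((67 + 14)*(-167 - 128) - 4)**2) - 160610/K = 398/(((67 + 14)*(-167 - 128) - 4)**2) - 160610/71707/478889 = 398/((81*(-295) - 4)**2) - 160610*478889/71707 = 398/((-23895 - 4)**2) - 76914362290/71707 = 398/((-23899)**2) - 76914362290/71707 = 398/571162201 - 76914362290/71707 = -43930576454039260904/40956327947107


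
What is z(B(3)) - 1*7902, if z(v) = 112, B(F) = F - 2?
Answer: -7790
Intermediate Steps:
B(F) = -2 + F
z(B(3)) - 1*7902 = 112 - 1*7902 = 112 - 7902 = -7790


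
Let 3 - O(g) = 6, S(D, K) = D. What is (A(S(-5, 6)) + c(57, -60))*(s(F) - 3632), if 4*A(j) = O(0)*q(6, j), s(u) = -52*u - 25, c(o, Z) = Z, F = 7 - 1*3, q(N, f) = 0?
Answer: 231900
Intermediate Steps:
F = 4 (F = 7 - 3 = 4)
O(g) = -3 (O(g) = 3 - 1*6 = 3 - 6 = -3)
s(u) = -25 - 52*u
A(j) = 0 (A(j) = (-3*0)/4 = (¼)*0 = 0)
(A(S(-5, 6)) + c(57, -60))*(s(F) - 3632) = (0 - 60)*((-25 - 52*4) - 3632) = -60*((-25 - 208) - 3632) = -60*(-233 - 3632) = -60*(-3865) = 231900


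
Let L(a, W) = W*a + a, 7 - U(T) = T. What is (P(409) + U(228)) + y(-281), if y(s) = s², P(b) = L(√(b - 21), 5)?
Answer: 78740 + 12*√97 ≈ 78858.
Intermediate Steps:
U(T) = 7 - T
L(a, W) = a + W*a
P(b) = 6*√(-21 + b) (P(b) = √(b - 21)*(1 + 5) = √(-21 + b)*6 = 6*√(-21 + b))
(P(409) + U(228)) + y(-281) = (6*√(-21 + 409) + (7 - 1*228)) + (-281)² = (6*√388 + (7 - 228)) + 78961 = (6*(2*√97) - 221) + 78961 = (12*√97 - 221) + 78961 = (-221 + 12*√97) + 78961 = 78740 + 12*√97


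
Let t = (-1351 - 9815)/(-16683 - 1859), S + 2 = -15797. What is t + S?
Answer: -146466946/9271 ≈ -15798.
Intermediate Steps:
S = -15799 (S = -2 - 15797 = -15799)
t = 5583/9271 (t = -11166/(-18542) = -11166*(-1/18542) = 5583/9271 ≈ 0.60220)
t + S = 5583/9271 - 15799 = -146466946/9271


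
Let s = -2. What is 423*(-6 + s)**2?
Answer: 27072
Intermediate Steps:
423*(-6 + s)**2 = 423*(-6 - 2)**2 = 423*(-8)**2 = 423*64 = 27072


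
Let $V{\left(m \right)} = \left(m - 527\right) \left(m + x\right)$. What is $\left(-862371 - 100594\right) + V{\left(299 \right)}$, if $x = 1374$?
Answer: $-1344409$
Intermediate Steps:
$V{\left(m \right)} = \left(-527 + m\right) \left(1374 + m\right)$ ($V{\left(m \right)} = \left(m - 527\right) \left(m + 1374\right) = \left(-527 + m\right) \left(1374 + m\right)$)
$\left(-862371 - 100594\right) + V{\left(299 \right)} = \left(-862371 - 100594\right) + \left(-724098 + 299^{2} + 847 \cdot 299\right) = -962965 + \left(-724098 + 89401 + 253253\right) = -962965 - 381444 = -1344409$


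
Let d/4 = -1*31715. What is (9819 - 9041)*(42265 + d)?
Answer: -65814910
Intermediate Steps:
d = -126860 (d = 4*(-1*31715) = 4*(-31715) = -126860)
(9819 - 9041)*(42265 + d) = (9819 - 9041)*(42265 - 126860) = 778*(-84595) = -65814910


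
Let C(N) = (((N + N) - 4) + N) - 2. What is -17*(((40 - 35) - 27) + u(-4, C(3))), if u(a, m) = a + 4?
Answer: 374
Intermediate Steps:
C(N) = -6 + 3*N (C(N) = ((2*N - 4) + N) - 2 = ((-4 + 2*N) + N) - 2 = (-4 + 3*N) - 2 = -6 + 3*N)
u(a, m) = 4 + a
-17*(((40 - 35) - 27) + u(-4, C(3))) = -17*(((40 - 35) - 27) + (4 - 4)) = -17*((5 - 27) + 0) = -17*(-22 + 0) = -17*(-22) = 374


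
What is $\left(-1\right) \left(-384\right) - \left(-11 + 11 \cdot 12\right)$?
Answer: $263$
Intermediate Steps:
$\left(-1\right) \left(-384\right) - \left(-11 + 11 \cdot 12\right) = 384 - \left(-11 + 132\right) = 384 - 121 = 263$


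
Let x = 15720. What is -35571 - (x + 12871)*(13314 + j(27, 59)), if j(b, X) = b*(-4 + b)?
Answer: -398451156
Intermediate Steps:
-35571 - (x + 12871)*(13314 + j(27, 59)) = -35571 - (15720 + 12871)*(13314 + 27*(-4 + 27)) = -35571 - 28591*(13314 + 27*23) = -35571 - 28591*(13314 + 621) = -35571 - 28591*13935 = -35571 - 1*398415585 = -35571 - 398415585 = -398451156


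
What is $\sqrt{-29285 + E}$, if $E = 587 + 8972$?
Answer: $i \sqrt{19726} \approx 140.45 i$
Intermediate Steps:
$E = 9559$
$\sqrt{-29285 + E} = \sqrt{-29285 + 9559} = \sqrt{-19726} = i \sqrt{19726}$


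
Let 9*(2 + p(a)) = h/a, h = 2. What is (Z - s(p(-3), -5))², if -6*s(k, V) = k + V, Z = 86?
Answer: 188815081/26244 ≈ 7194.6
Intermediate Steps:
p(a) = -2 + 2/(9*a) (p(a) = -2 + (2/a)/9 = -2 + 2/(9*a))
s(k, V) = -V/6 - k/6 (s(k, V) = -(k + V)/6 = -(V + k)/6 = -V/6 - k/6)
(Z - s(p(-3), -5))² = (86 - (-⅙*(-5) - (-2 + (2/9)/(-3))/6))² = (86 - (⅚ - (-2 + (2/9)*(-⅓))/6))² = (86 - (⅚ - (-2 - 2/27)/6))² = (86 - (⅚ - ⅙*(-56/27)))² = (86 - (⅚ + 28/81))² = (86 - 1*191/162)² = (86 - 191/162)² = (13741/162)² = 188815081/26244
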